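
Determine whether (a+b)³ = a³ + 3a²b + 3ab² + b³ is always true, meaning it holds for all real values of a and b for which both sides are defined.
Yes, this is an identity.

Claim: (a+b)³ = a³ + 3a²b + 3ab² + b³.
Reasoning: (a+b)³ = (a+b)(a+b)² = (a+b)(a² + 2ab + b²) = a³ + 2a²b + ab² + a²b + 2ab² + b³ = a³ + 3a²b + 3ab² + b³.
So the two sides agree for all real values of a and b for which both sides are defined.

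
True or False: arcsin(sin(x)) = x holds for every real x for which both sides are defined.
Claim: arcsin(sin(x)) = x.
Test a specific point where both sides are defined: x = π.
LHS = arcsin(sin(x)) ≈ 0.0000
RHS = x ≈ 3.1416
Since 0.0000 ≠ 3.1416, the equation fails at this point, so it cannot hold for every real x for which both sides are defined.
arcsin only returns values in [-π/2, π/2], so arcsin(sin(x)) = x holds only for x in that interval, not for all real x.

Conclusion: False.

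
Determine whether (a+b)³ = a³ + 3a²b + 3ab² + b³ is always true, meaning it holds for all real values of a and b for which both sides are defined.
Yes, this is an identity.

Claim: (a+b)³ = a³ + 3a²b + 3ab² + b³.
Reasoning: (a+b)³ = (a+b)(a+b)² = (a+b)(a² + 2ab + b²) = a³ + 2a²b + ab² + a²b + 2ab² + b³ = a³ + 3a²b + 3ab² + b³.
So the two sides agree for all real values of a and b for which both sides are defined.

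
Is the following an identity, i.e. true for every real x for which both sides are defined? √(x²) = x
Claim: √(x²) = x.
Test a specific point where both sides are defined: x = -2.
LHS = √(x²) ≈ 2.0000
RHS = x ≈ -2.0000
Since 2.0000 ≠ -2.0000, the equation fails at this point, so it cannot hold for every real x for which both sides are defined.
√(x²) = |x|, which differs from x whenever x < 0 (both sides are defined for every real x).

Conclusion: No, this is NOT an identity.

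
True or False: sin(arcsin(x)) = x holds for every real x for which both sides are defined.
Claim: sin(arcsin(x)) = x.
Reasoning: For -1 ≤ x ≤ 1 (where arcsin is defined), arcsin(x) is by definition an angle whose sine equals x. Taking the sine of that angle returns x. (Note the other order, arcsin(sin x) = x, is NOT an identity.)
So the two sides agree for every real x for which both sides are defined.

Conclusion: True.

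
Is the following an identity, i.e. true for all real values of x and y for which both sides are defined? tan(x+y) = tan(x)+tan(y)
No, this is NOT an identity.

Claim: tan(x+y) = tan(x)+tan(y).
Test a specific point where both sides are defined: x = -π/4, y = π/6.
LHS = tan(x+y) ≈ -0.2679
RHS = tan(x)+tan(y) ≈ -0.4226
Since -0.2679 ≠ -0.4226, the equation fails at this point, so it cannot hold for all real values of x and y for which both sides are defined.
The correct formula is tan(x+y) = (tan(x) + tan(y))/(1 - tan(x)tan(y)).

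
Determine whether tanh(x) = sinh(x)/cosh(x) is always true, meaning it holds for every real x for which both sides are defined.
Yes, this is an identity.

Claim: tanh(x) = sinh(x)/cosh(x).
Reasoning: tanh(x) is defined as sinh(x)/cosh(x) = (e^x - e^-x)/(e^x + e^-x); cosh(x) ≥ 1 is never zero, so this holds for every real x.
So the two sides agree for every real x for which both sides are defined.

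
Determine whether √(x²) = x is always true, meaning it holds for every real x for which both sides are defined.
No, this is NOT an identity.

Claim: √(x²) = x.
Test a specific point where both sides are defined: x = -1.
LHS = √(x²) ≈ 1.0000
RHS = x ≈ -1.0000
Since 1.0000 ≠ -1.0000, the equation fails at this point, so it cannot hold for every real x for which both sides are defined.
√(x²) = |x|, which differs from x whenever x < 0 (both sides are defined for every real x).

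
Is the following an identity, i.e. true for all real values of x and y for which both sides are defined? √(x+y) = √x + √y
No, this is NOT an identity.

Claim: √(x+y) = √x + √y.
Test a specific point where both sides are defined: x = 3, y = 3.
LHS = √(x+y) ≈ 2.4495
RHS = √x + √y ≈ 3.4641
Since 2.4495 ≠ 3.4641, the equation fails at this point, so it cannot hold for all real values of x and y for which both sides are defined.
Squaring the right side gives x + 2√(xy) + y, not x + y.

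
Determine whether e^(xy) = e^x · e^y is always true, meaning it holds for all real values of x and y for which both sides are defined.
No, this is NOT an identity.

Claim: e^(xy) = e^x · e^y.
Test a specific point where both sides are defined: x = -1, y = -2.
LHS = e^(xy) ≈ 7.3891
RHS = e^x · e^y ≈ 0.0498
Since 7.3891 ≠ 0.0498, the equation fails at this point, so it cannot hold for all real values of x and y for which both sides are defined.
e^x · e^y = e^(x+y), not e^(xy).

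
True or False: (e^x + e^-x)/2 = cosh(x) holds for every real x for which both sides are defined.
Claim: (e^x + e^-x)/2 = cosh(x).
Reasoning: This is exactly the definition of the hyperbolic cosine: cosh(x) := (e^x + e^-x)/2.
So the two sides agree for every real x for which both sides are defined.

Conclusion: True.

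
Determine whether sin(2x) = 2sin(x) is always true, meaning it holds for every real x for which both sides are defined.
No, this is NOT an identity.

Claim: sin(2x) = 2sin(x).
Test a specific point where both sides are defined: x = π/2.
LHS = sin(2x) ≈ 0.0000
RHS = 2sin(x) ≈ 2.0000
Since 0.0000 ≠ 2.0000, the equation fails at this point, so it cannot hold for every real x for which both sides are defined.
The correct double-angle formula is sin(2x) = 2sin(x)cos(x).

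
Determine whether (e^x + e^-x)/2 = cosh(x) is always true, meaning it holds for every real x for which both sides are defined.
Yes, this is an identity.

Claim: (e^x + e^-x)/2 = cosh(x).
Reasoning: This is exactly the definition of the hyperbolic cosine: cosh(x) := (e^x + e^-x)/2.
So the two sides agree for every real x for which both sides are defined.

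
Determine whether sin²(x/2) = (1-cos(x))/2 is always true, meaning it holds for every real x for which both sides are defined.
Yes, this is an identity.

Claim: sin²(x/2) = (1-cos(x))/2.
Reasoning: Use cos(2θ) = 1 - 2sin²θ with θ = x/2: cos(x) = 1 - 2sin²(x/2). Solving for sin²(x/2) gives (1 - cos(x))/2.
So the two sides agree for every real x for which both sides are defined.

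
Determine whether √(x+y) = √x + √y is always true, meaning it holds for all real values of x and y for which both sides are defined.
Claim: √(x+y) = √x + √y.
Test a specific point where both sides are defined: x = 2, y = 5.
LHS = √(x+y) ≈ 2.6458
RHS = √x + √y ≈ 3.6503
Since 2.6458 ≠ 3.6503, the equation fails at this point, so it cannot hold for all real values of x and y for which both sides are defined.
Squaring the right side gives x + 2√(xy) + y, not x + y.

Conclusion: No, this is NOT an identity.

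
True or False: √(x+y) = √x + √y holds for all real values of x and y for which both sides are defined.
False.

Claim: √(x+y) = √x + √y.
Test a specific point where both sides are defined: x = 1, y = 3/2.
LHS = √(x+y) ≈ 1.5811
RHS = √x + √y ≈ 2.2247
Since 1.5811 ≠ 2.2247, the equation fails at this point, so it cannot hold for all real values of x and y for which both sides are defined.
Squaring the right side gives x + 2√(xy) + y, not x + y.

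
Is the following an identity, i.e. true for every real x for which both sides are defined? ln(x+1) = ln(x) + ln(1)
No, this is NOT an identity.

Claim: ln(x+1) = ln(x) + ln(1).
Test a specific point where both sides are defined: x = 5.
LHS = ln(x+1) ≈ 1.7918
RHS = ln(x) + ln(1) ≈ 1.6094
Since 1.7918 ≠ 1.6094, the equation fails at this point, so it cannot hold for every real x for which both sides are defined.
ln(1) = 0, so the right side is just ln(x), which differs from ln(x+1).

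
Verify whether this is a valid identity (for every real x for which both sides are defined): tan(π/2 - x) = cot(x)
Yes, this is an identity.

Claim: tan(π/2 - x) = cot(x).
Reasoning: tan(π/2 - x) = sin(π/2 - x)/cos(π/2 - x) = cos(x)/sin(x) = cot(x), using the cofunction identities sin(π/2 - x) = cos(x) and cos(π/2 - x) = sin(x).
So the two sides agree for every real x for which both sides are defined.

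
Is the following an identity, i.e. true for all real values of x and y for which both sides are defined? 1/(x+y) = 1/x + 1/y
Claim: 1/(x+y) = 1/x + 1/y.
Test a specific point where both sides are defined: x = 2, y = 5.
LHS = 1/(x+y) ≈ 0.1429
RHS = 1/x + 1/y ≈ 0.7000
Since 0.1429 ≠ 0.7000, the equation fails at this point, so it cannot hold for all real values of x and y for which both sides are defined.
1/x + 1/y = (x+y)/(xy), which is not 1/(x+y).

Conclusion: No, this is NOT an identity.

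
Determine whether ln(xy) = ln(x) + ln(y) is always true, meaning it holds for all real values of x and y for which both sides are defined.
Yes, this is an identity.

Claim: ln(xy) = ln(x) + ln(y).
Reasoning: Both sides are simultaneously defined only when x, y > 0. Write x = e^p, y = e^q (p = ln x, q = ln y). Then xy = e^p · e^q = e^(p+q), so ln(xy) = p + q = ln(x) + ln(y).
So the two sides agree for all real values of x and y for which both sides are defined.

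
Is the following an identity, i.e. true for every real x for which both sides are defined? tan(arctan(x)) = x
Claim: tan(arctan(x)) = x.
Reasoning: For every real x, arctan(x) is by definition the angle in (-π/2, π/2) whose tangent equals x. Taking the tangent of that angle returns x.
So the two sides agree for every real x for which both sides are defined.

Conclusion: Yes, this is an identity.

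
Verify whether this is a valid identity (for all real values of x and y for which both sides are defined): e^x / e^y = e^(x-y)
Claim: e^x / e^y = e^(x-y).
Reasoning: 1/e^y = e^(-y), so e^x / e^y = e^x · e^(-y) = e^(x + (-y)) = e^(x-y) by the product rule for exponents.
So the two sides agree for all real values of x and y for which both sides are defined.

Conclusion: Yes, this is an identity.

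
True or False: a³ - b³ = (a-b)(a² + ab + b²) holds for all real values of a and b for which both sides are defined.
True.

Claim: a³ - b³ = (a-b)(a² + ab + b²).
Reasoning: Expand the right side: (a-b)(a² + ab + b²) = a³ + a²b + ab² - a²b - ab² - b³ = a³ - b³ (the middle terms cancel in pairs).
So the two sides agree for all real values of a and b for which both sides are defined.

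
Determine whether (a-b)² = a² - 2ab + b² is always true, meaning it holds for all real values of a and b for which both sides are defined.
Yes, this is an identity.

Claim: (a-b)² = a² - 2ab + b².
Reasoning: Expand: (a-b)² = (a-b)(a-b) = a·a - a·b - b·a + b·b = a² - 2ab + b².
So the two sides agree for all real values of a and b for which both sides are defined.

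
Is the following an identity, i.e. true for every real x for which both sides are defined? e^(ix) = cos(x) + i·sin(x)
Claim: e^(ix) = cos(x) + i·sin(x).
Reasoning: Euler's formula. Expand e^(ix) = Σ (ix)^k / k!. Since i² = -1, the even-k terms are Σ (-1)^m x^(2m)/(2m)! = cos(x) and the odd-k terms are i · Σ (-1)^m x^(2m+1)/(2m+1)! = i·sin(x).
So the two sides agree for every real x for which both sides are defined.

Conclusion: Yes, this is an identity.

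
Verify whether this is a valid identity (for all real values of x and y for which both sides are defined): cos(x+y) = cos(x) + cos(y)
No, this is NOT an identity.

Claim: cos(x+y) = cos(x) + cos(y).
Test a specific point where both sides are defined: x = π/2, y = -π/2.
LHS = cos(x+y) ≈ 1.0000
RHS = cos(x) + cos(y) ≈ 0.0000
Since 1.0000 ≠ 0.0000, the equation fails at this point, so it cannot hold for all real values of x and y for which both sides are defined.
The correct expansion is cos(x+y) = cos(x)cos(y) - sin(x)sin(y); cosine is not additive.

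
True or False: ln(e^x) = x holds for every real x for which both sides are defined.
Claim: ln(e^x) = x.
Reasoning: ln is the inverse of the exponential: ln(e^x) asks for the exponent p with e^p = e^x, and since e^p is one-to-one that exponent is p = x.
So the two sides agree for every real x for which both sides are defined.

Conclusion: True.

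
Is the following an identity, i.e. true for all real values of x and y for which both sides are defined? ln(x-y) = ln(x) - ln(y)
No, this is NOT an identity.

Claim: ln(x-y) = ln(x) - ln(y).
Test a specific point where both sides are defined: x = 4, y = 3.
LHS = ln(x-y) ≈ 0.0000
RHS = ln(x) - ln(y) ≈ 0.2877
Since 0.0000 ≠ 0.2877, the equation fails at this point, so it cannot hold for all real values of x and y for which both sides are defined.
ln(x) - ln(y) = ln(x/y), not ln(x-y).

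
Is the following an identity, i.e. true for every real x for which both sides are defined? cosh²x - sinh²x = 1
Claim: cosh²x - sinh²x = 1.
Reasoning: With cosh(x) = (e^x + e^-x)/2 and sinh(x) = (e^x - e^-x)/2: cosh²x = (e^(2x) + 2 + e^(-2x))/4 and sinh²x = (e^(2x) - 2 + e^(-2x))/4. Subtracting leaves 4/4 = 1.
So the two sides agree for every real x for which both sides are defined.

Conclusion: Yes, this is an identity.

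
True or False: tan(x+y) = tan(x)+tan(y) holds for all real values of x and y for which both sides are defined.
False.

Claim: tan(x+y) = tan(x)+tan(y).
Test a specific point where both sides are defined: x = -π/4, y = -π/6.
LHS = tan(x+y) ≈ -3.7321
RHS = tan(x)+tan(y) ≈ -1.5774
Since -3.7321 ≠ -1.5774, the equation fails at this point, so it cannot hold for all real values of x and y for which both sides are defined.
The correct formula is tan(x+y) = (tan(x) + tan(y))/(1 - tan(x)tan(y)).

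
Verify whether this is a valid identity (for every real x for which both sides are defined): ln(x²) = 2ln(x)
Claim: ln(x²) = 2ln(x).
Reasoning: The right side requires x > 0. For x > 0, x² = (e^(ln x))² = e^(2ln x), so ln(x²) = 2ln(x). (For x < 0 the right side is undefined, so those values are outside the claim.)
So the two sides agree for every real x for which both sides are defined.

Conclusion: Yes, this is an identity.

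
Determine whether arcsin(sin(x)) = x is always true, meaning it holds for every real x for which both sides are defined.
No, this is NOT an identity.

Claim: arcsin(sin(x)) = x.
Test a specific point where both sides are defined: x = 2π/3.
LHS = arcsin(sin(x)) ≈ 1.0472
RHS = x ≈ 2.0944
Since 1.0472 ≠ 2.0944, the equation fails at this point, so it cannot hold for every real x for which both sides are defined.
arcsin only returns values in [-π/2, π/2], so arcsin(sin(x)) = x holds only for x in that interval, not for all real x.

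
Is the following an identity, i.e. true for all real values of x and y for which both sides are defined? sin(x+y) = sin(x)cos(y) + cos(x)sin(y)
Yes, this is an identity.

Claim: sin(x+y) = sin(x)cos(y) + cos(x)sin(y).
Reasoning: By Euler's formula e^(i(x+y)) = e^(ix)·e^(iy) = (cos x + i·sin x)(cos y + i·sin y). The imaginary part of the left side is sin(x+y); the imaginary part of the product is sin(x)cos(y) + cos(x)sin(y).
So the two sides agree for all real values of x and y for which both sides are defined.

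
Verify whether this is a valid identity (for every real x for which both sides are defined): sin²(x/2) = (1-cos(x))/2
Claim: sin²(x/2) = (1-cos(x))/2.
Reasoning: Use cos(2θ) = 1 - 2sin²θ with θ = x/2: cos(x) = 1 - 2sin²(x/2). Solving for sin²(x/2) gives (1 - cos(x))/2.
So the two sides agree for every real x for which both sides are defined.

Conclusion: Yes, this is an identity.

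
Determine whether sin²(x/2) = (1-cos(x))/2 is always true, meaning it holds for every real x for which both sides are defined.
Yes, this is an identity.

Claim: sin²(x/2) = (1-cos(x))/2.
Reasoning: Use cos(2θ) = 1 - 2sin²θ with θ = x/2: cos(x) = 1 - 2sin²(x/2). Solving for sin²(x/2) gives (1 - cos(x))/2.
So the two sides agree for every real x for which both sides are defined.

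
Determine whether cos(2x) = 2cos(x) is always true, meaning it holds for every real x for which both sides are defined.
No, this is NOT an identity.

Claim: cos(2x) = 2cos(x).
Test a specific point where both sides are defined: x = 3π/4.
LHS = cos(2x) ≈ 0.0000
RHS = 2cos(x) ≈ -1.4142
Since 0.0000 ≠ -1.4142, the equation fails at this point, so it cannot hold for every real x for which both sides are defined.
The correct double-angle formula is cos(2x) = cos²x - sin²x.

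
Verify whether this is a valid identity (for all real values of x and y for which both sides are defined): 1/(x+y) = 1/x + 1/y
No, this is NOT an identity.

Claim: 1/(x+y) = 1/x + 1/y.
Test a specific point where both sides are defined: x = 3, y = 5.
LHS = 1/(x+y) ≈ 0.1250
RHS = 1/x + 1/y ≈ 0.5333
Since 0.1250 ≠ 0.5333, the equation fails at this point, so it cannot hold for all real values of x and y for which both sides are defined.
1/x + 1/y = (x+y)/(xy), which is not 1/(x+y).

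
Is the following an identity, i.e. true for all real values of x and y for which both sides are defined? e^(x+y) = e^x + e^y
Claim: e^(x+y) = e^x + e^y.
Test a specific point where both sides are defined: x = 1, y = -1.
LHS = e^(x+y) ≈ 1.0000
RHS = e^x + e^y ≈ 3.0862
Since 1.0000 ≠ 3.0862, the equation fails at this point, so it cannot hold for all real values of x and y for which both sides are defined.
The correct rule is e^(x+y) = e^x · e^y (a product, not a sum).

Conclusion: No, this is NOT an identity.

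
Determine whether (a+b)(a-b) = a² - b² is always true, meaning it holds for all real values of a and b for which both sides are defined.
Yes, this is an identity.

Claim: (a+b)(a-b) = a² - b².
Reasoning: Expand: (a+b)(a-b) = a² - ab + ba - b² = a² - b² (the cross terms cancel).
So the two sides agree for all real values of a and b for which both sides are defined.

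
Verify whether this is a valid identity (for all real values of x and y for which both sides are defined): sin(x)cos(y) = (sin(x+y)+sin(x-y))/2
Yes, this is an identity.

Claim: sin(x)cos(y) = (sin(x+y)+sin(x-y))/2.
Reasoning: sin(x+y) = sin(x)cos(y) + cos(x)sin(y) and sin(x-y) = sin(x)cos(y) - cos(x)sin(y). Adding, sin(x+y) + sin(x-y) = 2sin(x)cos(y); divide by 2.
So the two sides agree for all real values of x and y for which both sides are defined.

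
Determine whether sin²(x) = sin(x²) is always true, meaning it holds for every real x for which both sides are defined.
Claim: sin²(x) = sin(x²).
Test a specific point where both sides are defined: x = -π/6.
LHS = sin²(x) ≈ 0.2500
RHS = sin(x²) ≈ 0.2707
Since 0.2500 ≠ 0.2707, the equation fails at this point, so it cannot hold for every real x for which both sides are defined.
sin²(x) means (sin x)², squaring the output; sin(x²) squares the input. These are different functions.

Conclusion: No, this is NOT an identity.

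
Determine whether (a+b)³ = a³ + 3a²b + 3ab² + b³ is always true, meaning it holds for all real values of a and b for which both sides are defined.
Claim: (a+b)³ = a³ + 3a²b + 3ab² + b³.
Reasoning: (a+b)³ = (a+b)(a+b)² = (a+b)(a² + 2ab + b²) = a³ + 2a²b + ab² + a²b + 2ab² + b³ = a³ + 3a²b + 3ab² + b³.
So the two sides agree for all real values of a and b for which both sides are defined.

Conclusion: Yes, this is an identity.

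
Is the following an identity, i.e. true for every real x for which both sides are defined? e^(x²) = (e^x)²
Claim: e^(x²) = (e^x)².
Test a specific point where both sides are defined: x = 1/2.
LHS = e^(x²) ≈ 1.2840
RHS = (e^x)² ≈ 2.7183
Since 1.2840 ≠ 2.7183, the equation fails at this point, so it cannot hold for every real x for which both sides are defined.
(e^x)² = e^(2x), and 2x ≠ x² in general.

Conclusion: No, this is NOT an identity.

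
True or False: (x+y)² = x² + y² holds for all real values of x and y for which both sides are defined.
False.

Claim: (x+y)² = x² + y².
Test a specific point where both sides are defined: x = -1, y = 1.
LHS = (x+y)² ≈ 0.0000
RHS = x² + y² ≈ 2.0000
Since 0.0000 ≠ 2.0000, the equation fails at this point, so it cannot hold for all real values of x and y for which both sides are defined.
The correct expansion is (x+y)² = x² + 2xy + y²; the cross term 2xy is missing.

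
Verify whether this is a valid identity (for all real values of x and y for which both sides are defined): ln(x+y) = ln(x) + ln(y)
No, this is NOT an identity.

Claim: ln(x+y) = ln(x) + ln(y).
Test a specific point where both sides are defined: x = 4, y = 1.
LHS = ln(x+y) ≈ 1.6094
RHS = ln(x) + ln(y) ≈ 1.3863
Since 1.6094 ≠ 1.3863, the equation fails at this point, so it cannot hold for all real values of x and y for which both sides are defined.
ln(x) + ln(y) = ln(xy), not ln(x+y).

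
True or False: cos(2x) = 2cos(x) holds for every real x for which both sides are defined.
False.

Claim: cos(2x) = 2cos(x).
Test a specific point where both sides are defined: x = 2π/3.
LHS = cos(2x) ≈ -0.5000
RHS = 2cos(x) ≈ -1.0000
Since -0.5000 ≠ -1.0000, the equation fails at this point, so it cannot hold for every real x for which both sides are defined.
The correct double-angle formula is cos(2x) = cos²x - sin²x.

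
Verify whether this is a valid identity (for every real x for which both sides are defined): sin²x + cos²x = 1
Claim: sin²x + cos²x = 1.
Reasoning: The point (cos x, sin x) lies on the unit circle X² + Y² = 1, so cos²x + sin²x = 1 for every real x.
So the two sides agree for every real x for which both sides are defined.

Conclusion: Yes, this is an identity.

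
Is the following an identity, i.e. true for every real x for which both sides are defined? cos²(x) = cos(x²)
No, this is NOT an identity.

Claim: cos²(x) = cos(x²).
Test a specific point where both sides are defined: x = 3π/4.
LHS = cos²(x) ≈ 0.5000
RHS = cos(x²) ≈ 0.7442
Since 0.5000 ≠ 0.7442, the equation fails at this point, so it cannot hold for every real x for which both sides are defined.
cos²(x) means (cos x)², squaring the output; cos(x²) squares the input. These are different functions.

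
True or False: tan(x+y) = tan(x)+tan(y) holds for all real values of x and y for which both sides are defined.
Claim: tan(x+y) = tan(x)+tan(y).
Test a specific point where both sides are defined: x = π/3, y = π/4.
LHS = tan(x+y) ≈ -3.7321
RHS = tan(x)+tan(y) ≈ 2.7321
Since -3.7321 ≠ 2.7321, the equation fails at this point, so it cannot hold for all real values of x and y for which both sides are defined.
The correct formula is tan(x+y) = (tan(x) + tan(y))/(1 - tan(x)tan(y)).

Conclusion: False.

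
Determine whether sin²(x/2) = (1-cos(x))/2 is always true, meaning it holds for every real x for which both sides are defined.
Yes, this is an identity.

Claim: sin²(x/2) = (1-cos(x))/2.
Reasoning: Use cos(2θ) = 1 - 2sin²θ with θ = x/2: cos(x) = 1 - 2sin²(x/2). Solving for sin²(x/2) gives (1 - cos(x))/2.
So the two sides agree for every real x for which both sides are defined.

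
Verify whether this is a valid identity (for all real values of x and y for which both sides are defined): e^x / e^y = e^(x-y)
Claim: e^x / e^y = e^(x-y).
Reasoning: 1/e^y = e^(-y), so e^x / e^y = e^x · e^(-y) = e^(x + (-y)) = e^(x-y) by the product rule for exponents.
So the two sides agree for all real values of x and y for which both sides are defined.

Conclusion: Yes, this is an identity.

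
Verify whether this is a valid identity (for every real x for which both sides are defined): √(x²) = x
Claim: √(x²) = x.
Test a specific point where both sides are defined: x = -3.
LHS = √(x²) ≈ 3.0000
RHS = x ≈ -3.0000
Since 3.0000 ≠ -3.0000, the equation fails at this point, so it cannot hold for every real x for which both sides are defined.
√(x²) = |x|, which differs from x whenever x < 0 (both sides are defined for every real x).

Conclusion: No, this is NOT an identity.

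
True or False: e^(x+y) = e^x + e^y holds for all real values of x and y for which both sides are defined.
Claim: e^(x+y) = e^x + e^y.
Test a specific point where both sides are defined: x = -2, y = 1/2.
LHS = e^(x+y) ≈ 0.2231
RHS = e^x + e^y ≈ 1.7841
Since 0.2231 ≠ 1.7841, the equation fails at this point, so it cannot hold for all real values of x and y for which both sides are defined.
The correct rule is e^(x+y) = e^x · e^y (a product, not a sum).

Conclusion: False.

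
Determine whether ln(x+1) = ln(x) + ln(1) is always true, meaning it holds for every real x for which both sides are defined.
No, this is NOT an identity.

Claim: ln(x+1) = ln(x) + ln(1).
Test a specific point where both sides are defined: x = 3/2.
LHS = ln(x+1) ≈ 0.9163
RHS = ln(x) + ln(1) ≈ 0.4055
Since 0.9163 ≠ 0.4055, the equation fails at this point, so it cannot hold for every real x for which both sides are defined.
ln(1) = 0, so the right side is just ln(x), which differs from ln(x+1).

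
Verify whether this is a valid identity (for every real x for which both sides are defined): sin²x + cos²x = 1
Claim: sin²x + cos²x = 1.
Reasoning: The point (cos x, sin x) lies on the unit circle X² + Y² = 1, so cos²x + sin²x = 1 for every real x.
So the two sides agree for every real x for which both sides are defined.

Conclusion: Yes, this is an identity.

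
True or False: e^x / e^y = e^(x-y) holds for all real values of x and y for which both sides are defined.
Claim: e^x / e^y = e^(x-y).
Reasoning: 1/e^y = e^(-y), so e^x / e^y = e^x · e^(-y) = e^(x + (-y)) = e^(x-y) by the product rule for exponents.
So the two sides agree for all real values of x and y for which both sides are defined.

Conclusion: True.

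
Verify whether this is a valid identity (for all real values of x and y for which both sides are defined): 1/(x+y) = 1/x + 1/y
Claim: 1/(x+y) = 1/x + 1/y.
Test a specific point where both sides are defined: x = 3/2, y = 3/2.
LHS = 1/(x+y) ≈ 0.3333
RHS = 1/x + 1/y ≈ 1.3333
Since 0.3333 ≠ 1.3333, the equation fails at this point, so it cannot hold for all real values of x and y for which both sides are defined.
1/x + 1/y = (x+y)/(xy), which is not 1/(x+y).

Conclusion: No, this is NOT an identity.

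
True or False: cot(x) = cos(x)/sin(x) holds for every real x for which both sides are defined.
Claim: cot(x) = cos(x)/sin(x).
Reasoning: cot(x) is defined as 1/tan(x) = 1/(sin(x)/cos(x)) = cos(x)/sin(x), wherever sin(x) ≠ 0.
So the two sides agree for every real x for which both sides are defined.

Conclusion: True.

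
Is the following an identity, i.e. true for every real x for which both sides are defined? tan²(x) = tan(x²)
Claim: tan²(x) = tan(x²).
Test a specific point where both sides are defined: x = 3π/4.
LHS = tan²(x) ≈ 1.0000
RHS = tan(x²) ≈ -0.8977
Since 1.0000 ≠ -0.8977, the equation fails at this point, so it cannot hold for every real x for which both sides are defined.
tan²(x) means (tan x)², squaring the output; tan(x²) squares the input. These are different functions.

Conclusion: No, this is NOT an identity.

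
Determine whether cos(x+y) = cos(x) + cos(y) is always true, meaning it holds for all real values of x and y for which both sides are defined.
No, this is NOT an identity.

Claim: cos(x+y) = cos(x) + cos(y).
Test a specific point where both sides are defined: x = π/4, y = -π/6.
LHS = cos(x+y) ≈ 0.9659
RHS = cos(x) + cos(y) ≈ 1.5731
Since 0.9659 ≠ 1.5731, the equation fails at this point, so it cannot hold for all real values of x and y for which both sides are defined.
The correct expansion is cos(x+y) = cos(x)cos(y) - sin(x)sin(y); cosine is not additive.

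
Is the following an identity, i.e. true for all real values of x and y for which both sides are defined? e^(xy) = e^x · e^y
No, this is NOT an identity.

Claim: e^(xy) = e^x · e^y.
Test a specific point where both sides are defined: x = 3/2, y = 5.
LHS = e^(xy) ≈ 1808.0424
RHS = e^x · e^y ≈ 665.1416
Since 1808.0424 ≠ 665.1416, the equation fails at this point, so it cannot hold for all real values of x and y for which both sides are defined.
e^x · e^y = e^(x+y), not e^(xy).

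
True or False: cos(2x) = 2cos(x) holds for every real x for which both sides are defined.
Claim: cos(2x) = 2cos(x).
Test a specific point where both sides are defined: x = 2π/3.
LHS = cos(2x) ≈ -0.5000
RHS = 2cos(x) ≈ -1.0000
Since -0.5000 ≠ -1.0000, the equation fails at this point, so it cannot hold for every real x for which both sides are defined.
The correct double-angle formula is cos(2x) = cos²x - sin²x.

Conclusion: False.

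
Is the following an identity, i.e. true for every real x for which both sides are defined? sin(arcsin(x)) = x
Yes, this is an identity.

Claim: sin(arcsin(x)) = x.
Reasoning: For -1 ≤ x ≤ 1 (where arcsin is defined), arcsin(x) is by definition an angle whose sine equals x. Taking the sine of that angle returns x. (Note the other order, arcsin(sin x) = x, is NOT an identity.)
So the two sides agree for every real x for which both sides are defined.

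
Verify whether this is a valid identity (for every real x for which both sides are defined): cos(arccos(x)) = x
Claim: cos(arccos(x)) = x.
Reasoning: For -1 ≤ x ≤ 1 (where arccos is defined), arccos(x) is by definition an angle whose cosine equals x. Taking the cosine of that angle returns x. (Note the other order, arccos(cos x) = x, is NOT an identity.)
So the two sides agree for every real x for which both sides are defined.

Conclusion: Yes, this is an identity.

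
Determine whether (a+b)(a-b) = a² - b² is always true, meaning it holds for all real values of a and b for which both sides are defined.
Claim: (a+b)(a-b) = a² - b².
Reasoning: Expand: (a+b)(a-b) = a² - ab + ba - b² = a² - b² (the cross terms cancel).
So the two sides agree for all real values of a and b for which both sides are defined.

Conclusion: Yes, this is an identity.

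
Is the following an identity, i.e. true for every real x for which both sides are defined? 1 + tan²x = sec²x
Yes, this is an identity.

Claim: 1 + tan²x = sec²x.
Reasoning: Start from sin²x + cos²x = 1 and divide every term by cos²x (allowed wherever tan x and sec x are defined): tan²x + 1 = 1/cos²x = sec²x.
So the two sides agree for every real x for which both sides are defined.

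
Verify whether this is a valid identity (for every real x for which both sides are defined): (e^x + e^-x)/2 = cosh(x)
Claim: (e^x + e^-x)/2 = cosh(x).
Reasoning: This is exactly the definition of the hyperbolic cosine: cosh(x) := (e^x + e^-x)/2.
So the two sides agree for every real x for which both sides are defined.

Conclusion: Yes, this is an identity.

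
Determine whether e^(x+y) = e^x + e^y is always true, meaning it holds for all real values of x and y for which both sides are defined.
No, this is NOT an identity.

Claim: e^(x+y) = e^x + e^y.
Test a specific point where both sides are defined: x = -1, y = 1/2.
LHS = e^(x+y) ≈ 0.6065
RHS = e^x + e^y ≈ 2.0166
Since 0.6065 ≠ 2.0166, the equation fails at this point, so it cannot hold for all real values of x and y for which both sides are defined.
The correct rule is e^(x+y) = e^x · e^y (a product, not a sum).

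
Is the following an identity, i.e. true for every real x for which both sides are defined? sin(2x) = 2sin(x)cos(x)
Claim: sin(2x) = 2sin(x)cos(x).
Reasoning: Put y = x in the addition formula sin(x+y) = sin(x)cos(y) + cos(x)sin(y): sin(2x) = sin(x)cos(x) + cos(x)sin(x) = 2sin(x)cos(x).
So the two sides agree for every real x for which both sides are defined.

Conclusion: Yes, this is an identity.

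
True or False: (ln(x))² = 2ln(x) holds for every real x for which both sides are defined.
False.

Claim: (ln(x))² = 2ln(x).
Test a specific point where both sides are defined: x = 1/2.
LHS = (ln(x))² ≈ 0.4805
RHS = 2ln(x) ≈ -1.3863
Since 0.4805 ≠ -1.3863, the equation fails at this point, so it cannot hold for every real x for which both sides are defined.
2ln(x) equals ln(x²), which is not the same as (ln x)².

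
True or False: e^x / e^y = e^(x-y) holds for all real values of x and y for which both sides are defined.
True.

Claim: e^x / e^y = e^(x-y).
Reasoning: 1/e^y = e^(-y), so e^x / e^y = e^x · e^(-y) = e^(x + (-y)) = e^(x-y) by the product rule for exponents.
So the two sides agree for all real values of x and y for which both sides are defined.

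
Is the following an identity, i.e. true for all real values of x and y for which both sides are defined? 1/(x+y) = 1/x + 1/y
Claim: 1/(x+y) = 1/x + 1/y.
Test a specific point where both sides are defined: x = 5, y = 1.
LHS = 1/(x+y) ≈ 0.1667
RHS = 1/x + 1/y ≈ 1.2000
Since 0.1667 ≠ 1.2000, the equation fails at this point, so it cannot hold for all real values of x and y for which both sides are defined.
1/x + 1/y = (x+y)/(xy), which is not 1/(x+y).

Conclusion: No, this is NOT an identity.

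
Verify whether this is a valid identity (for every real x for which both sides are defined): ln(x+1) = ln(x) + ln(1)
No, this is NOT an identity.

Claim: ln(x+1) = ln(x) + ln(1).
Test a specific point where both sides are defined: x = 3.
LHS = ln(x+1) ≈ 1.3863
RHS = ln(x) + ln(1) ≈ 1.0986
Since 1.3863 ≠ 1.0986, the equation fails at this point, so it cannot hold for every real x for which both sides are defined.
ln(1) = 0, so the right side is just ln(x), which differs from ln(x+1).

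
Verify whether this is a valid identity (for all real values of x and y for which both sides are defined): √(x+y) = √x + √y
No, this is NOT an identity.

Claim: √(x+y) = √x + √y.
Test a specific point where both sides are defined: x = 5, y = 4.
LHS = √(x+y) ≈ 3.0000
RHS = √x + √y ≈ 4.2361
Since 3.0000 ≠ 4.2361, the equation fails at this point, so it cannot hold for all real values of x and y for which both sides are defined.
Squaring the right side gives x + 2√(xy) + y, not x + y.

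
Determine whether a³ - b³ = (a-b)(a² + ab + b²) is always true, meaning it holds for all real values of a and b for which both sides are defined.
Yes, this is an identity.

Claim: a³ - b³ = (a-b)(a² + ab + b²).
Reasoning: Expand the right side: (a-b)(a² + ab + b²) = a³ + a²b + ab² - a²b - ab² - b³ = a³ - b³ (the middle terms cancel in pairs).
So the two sides agree for all real values of a and b for which both sides are defined.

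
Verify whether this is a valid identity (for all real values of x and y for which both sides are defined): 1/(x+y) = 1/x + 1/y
No, this is NOT an identity.

Claim: 1/(x+y) = 1/x + 1/y.
Test a specific point where both sides are defined: x = 3/2, y = 1.
LHS = 1/(x+y) ≈ 0.4000
RHS = 1/x + 1/y ≈ 1.6667
Since 0.4000 ≠ 1.6667, the equation fails at this point, so it cannot hold for all real values of x and y for which both sides are defined.
1/x + 1/y = (x+y)/(xy), which is not 1/(x+y).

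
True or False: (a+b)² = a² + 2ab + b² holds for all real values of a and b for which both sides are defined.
Claim: (a+b)² = a² + 2ab + b².
Reasoning: Expand: (a+b)² = (a+b)(a+b) = a·a + a·b + b·a + b·b = a² + 2ab + b².
So the two sides agree for all real values of a and b for which both sides are defined.

Conclusion: True.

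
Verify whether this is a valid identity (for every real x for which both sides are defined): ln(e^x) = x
Claim: ln(e^x) = x.
Reasoning: ln is the inverse of the exponential: ln(e^x) asks for the exponent p with e^p = e^x, and since e^p is one-to-one that exponent is p = x.
So the two sides agree for every real x for which both sides are defined.

Conclusion: Yes, this is an identity.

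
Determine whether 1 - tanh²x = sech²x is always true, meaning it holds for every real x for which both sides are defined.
Yes, this is an identity.

Claim: 1 - tanh²x = sech²x.
Reasoning: Divide cosh²x - sinh²x = 1 through by cosh²x (never zero): 1 - tanh²x = 1/cosh²x = sech²x.
So the two sides agree for every real x for which both sides are defined.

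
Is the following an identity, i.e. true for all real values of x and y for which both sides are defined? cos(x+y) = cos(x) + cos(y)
No, this is NOT an identity.

Claim: cos(x+y) = cos(x) + cos(y).
Test a specific point where both sides are defined: x = π, y = -π/6.
LHS = cos(x+y) ≈ -0.8660
RHS = cos(x) + cos(y) ≈ -0.1340
Since -0.8660 ≠ -0.1340, the equation fails at this point, so it cannot hold for all real values of x and y for which both sides are defined.
The correct expansion is cos(x+y) = cos(x)cos(y) - sin(x)sin(y); cosine is not additive.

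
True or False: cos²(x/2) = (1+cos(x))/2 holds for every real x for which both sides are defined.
Claim: cos²(x/2) = (1+cos(x))/2.
Reasoning: Use cos(2θ) = 2cos²θ - 1 with θ = x/2: cos(x) = 2cos²(x/2) - 1. Solving for cos²(x/2) gives (1 + cos(x))/2.
So the two sides agree for every real x for which both sides are defined.

Conclusion: True.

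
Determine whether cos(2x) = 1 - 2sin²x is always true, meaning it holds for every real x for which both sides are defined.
Claim: cos(2x) = 1 - 2sin²x.
Reasoning: cos(2x) = cos²x - sin²x. Replace cos²x by 1 - sin²x: (1 - sin²x) - sin²x = 1 - 2sin²x.
So the two sides agree for every real x for which both sides are defined.

Conclusion: Yes, this is an identity.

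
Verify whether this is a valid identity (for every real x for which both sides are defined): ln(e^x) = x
Claim: ln(e^x) = x.
Reasoning: ln is the inverse of the exponential: ln(e^x) asks for the exponent p with e^p = e^x, and since e^p is one-to-one that exponent is p = x.
So the two sides agree for every real x for which both sides are defined.

Conclusion: Yes, this is an identity.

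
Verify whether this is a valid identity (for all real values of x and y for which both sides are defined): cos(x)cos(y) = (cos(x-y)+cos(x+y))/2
Claim: cos(x)cos(y) = (cos(x-y)+cos(x+y))/2.
Reasoning: cos(x-y) = cos(x)cos(y) + sin(x)sin(y) and cos(x+y) = cos(x)cos(y) - sin(x)sin(y). Adding, cos(x-y) + cos(x+y) = 2cos(x)cos(y); divide by 2.
So the two sides agree for all real values of x and y for which both sides are defined.

Conclusion: Yes, this is an identity.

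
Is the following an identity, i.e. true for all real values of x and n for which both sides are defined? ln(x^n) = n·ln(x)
Claim: ln(x^n) = n·ln(x).
Reasoning: The right side requires x > 0. For x > 0, x^n = (e^(ln x))^n = e^(n·ln x), so taking ln of both sides gives ln(x^n) = n·ln(x).
So the two sides agree for all real values of x and n for which both sides are defined.

Conclusion: Yes, this is an identity.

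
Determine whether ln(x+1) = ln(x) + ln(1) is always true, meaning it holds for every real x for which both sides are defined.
Claim: ln(x+1) = ln(x) + ln(1).
Test a specific point where both sides are defined: x = 3.
LHS = ln(x+1) ≈ 1.3863
RHS = ln(x) + ln(1) ≈ 1.0986
Since 1.3863 ≠ 1.0986, the equation fails at this point, so it cannot hold for every real x for which both sides are defined.
ln(1) = 0, so the right side is just ln(x), which differs from ln(x+1).

Conclusion: No, this is NOT an identity.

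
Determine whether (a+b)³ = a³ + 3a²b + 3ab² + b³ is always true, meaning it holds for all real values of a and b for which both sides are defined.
Yes, this is an identity.

Claim: (a+b)³ = a³ + 3a²b + 3ab² + b³.
Reasoning: (a+b)³ = (a+b)(a+b)² = (a+b)(a² + 2ab + b²) = a³ + 2a²b + ab² + a²b + 2ab² + b³ = a³ + 3a²b + 3ab² + b³.
So the two sides agree for all real values of a and b for which both sides are defined.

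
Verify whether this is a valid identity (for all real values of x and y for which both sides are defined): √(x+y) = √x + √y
Claim: √(x+y) = √x + √y.
Test a specific point where both sides are defined: x = 1/2, y = 1.
LHS = √(x+y) ≈ 1.2247
RHS = √x + √y ≈ 1.7071
Since 1.2247 ≠ 1.7071, the equation fails at this point, so it cannot hold for all real values of x and y for which both sides are defined.
Squaring the right side gives x + 2√(xy) + y, not x + y.

Conclusion: No, this is NOT an identity.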